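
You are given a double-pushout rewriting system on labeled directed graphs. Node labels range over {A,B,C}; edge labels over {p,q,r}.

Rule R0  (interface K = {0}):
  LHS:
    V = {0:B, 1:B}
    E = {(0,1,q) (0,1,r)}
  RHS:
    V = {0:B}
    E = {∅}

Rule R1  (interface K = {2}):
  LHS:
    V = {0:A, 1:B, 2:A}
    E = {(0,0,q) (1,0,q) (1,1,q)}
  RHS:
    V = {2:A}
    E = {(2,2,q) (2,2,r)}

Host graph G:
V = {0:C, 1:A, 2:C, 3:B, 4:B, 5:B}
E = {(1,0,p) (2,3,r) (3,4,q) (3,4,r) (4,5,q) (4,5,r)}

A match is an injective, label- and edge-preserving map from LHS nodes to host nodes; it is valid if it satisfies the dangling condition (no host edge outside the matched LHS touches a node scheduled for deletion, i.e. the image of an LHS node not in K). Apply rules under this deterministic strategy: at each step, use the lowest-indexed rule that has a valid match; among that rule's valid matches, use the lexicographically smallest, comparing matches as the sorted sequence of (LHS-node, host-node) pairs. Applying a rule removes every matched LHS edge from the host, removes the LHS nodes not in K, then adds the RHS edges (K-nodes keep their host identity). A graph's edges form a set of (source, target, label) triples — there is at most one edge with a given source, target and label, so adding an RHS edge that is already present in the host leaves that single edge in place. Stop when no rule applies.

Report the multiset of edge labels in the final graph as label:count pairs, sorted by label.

Answer: p:1 r:1

Rewrite trace:
[0] host  ⇒  6 nodes, 6 edges  {1-p->0 2-r->3 3-q->4 3-r->4 4-q->5 4-r->5}
[1] R0 @ {0↦4, 1↦5}  ⇒  5 nodes, 4 edges  {1-p->0 2-r->3 3-q->4 3-r->4}
[2] R0 @ {0↦3, 1↦4}  ⇒  4 nodes, 2 edges  {1-p->0 2-r->3}
final graph: no rule applies after step 2
NF edges: [(1, 0, 'p'), (2, 3, 'r')]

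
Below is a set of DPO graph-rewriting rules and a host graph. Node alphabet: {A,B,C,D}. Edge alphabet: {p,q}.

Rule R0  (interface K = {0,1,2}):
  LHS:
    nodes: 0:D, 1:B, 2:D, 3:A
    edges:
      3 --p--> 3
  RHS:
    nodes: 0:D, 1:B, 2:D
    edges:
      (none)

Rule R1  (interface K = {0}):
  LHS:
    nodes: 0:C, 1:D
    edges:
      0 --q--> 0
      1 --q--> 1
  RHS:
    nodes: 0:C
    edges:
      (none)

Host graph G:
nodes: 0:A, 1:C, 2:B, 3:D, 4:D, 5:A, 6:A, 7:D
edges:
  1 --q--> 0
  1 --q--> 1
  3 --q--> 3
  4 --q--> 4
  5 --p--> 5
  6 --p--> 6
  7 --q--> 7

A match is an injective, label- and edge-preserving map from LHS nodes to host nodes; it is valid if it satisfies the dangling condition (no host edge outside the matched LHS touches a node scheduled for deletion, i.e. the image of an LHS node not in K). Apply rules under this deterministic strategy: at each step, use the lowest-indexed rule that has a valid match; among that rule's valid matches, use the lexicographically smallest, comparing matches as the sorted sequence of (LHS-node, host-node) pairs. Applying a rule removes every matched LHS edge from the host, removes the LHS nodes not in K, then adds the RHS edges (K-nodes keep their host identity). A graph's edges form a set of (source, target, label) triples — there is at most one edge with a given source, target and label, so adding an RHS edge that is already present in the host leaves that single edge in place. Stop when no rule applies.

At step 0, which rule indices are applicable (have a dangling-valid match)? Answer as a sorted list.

R0: 12 valid matches — {0↦3, 1↦2, 2↦4, 3↦5}, {0↦3, 1↦2, 2↦4, 3↦6}, {0↦3, 1↦2, 2↦7, 3↦5} (+9 more)
R1: 3 valid matches — {0↦1, 1↦3}, {0↦1, 1↦4}, {0↦1, 1↦7}

Answer: [R0,R1]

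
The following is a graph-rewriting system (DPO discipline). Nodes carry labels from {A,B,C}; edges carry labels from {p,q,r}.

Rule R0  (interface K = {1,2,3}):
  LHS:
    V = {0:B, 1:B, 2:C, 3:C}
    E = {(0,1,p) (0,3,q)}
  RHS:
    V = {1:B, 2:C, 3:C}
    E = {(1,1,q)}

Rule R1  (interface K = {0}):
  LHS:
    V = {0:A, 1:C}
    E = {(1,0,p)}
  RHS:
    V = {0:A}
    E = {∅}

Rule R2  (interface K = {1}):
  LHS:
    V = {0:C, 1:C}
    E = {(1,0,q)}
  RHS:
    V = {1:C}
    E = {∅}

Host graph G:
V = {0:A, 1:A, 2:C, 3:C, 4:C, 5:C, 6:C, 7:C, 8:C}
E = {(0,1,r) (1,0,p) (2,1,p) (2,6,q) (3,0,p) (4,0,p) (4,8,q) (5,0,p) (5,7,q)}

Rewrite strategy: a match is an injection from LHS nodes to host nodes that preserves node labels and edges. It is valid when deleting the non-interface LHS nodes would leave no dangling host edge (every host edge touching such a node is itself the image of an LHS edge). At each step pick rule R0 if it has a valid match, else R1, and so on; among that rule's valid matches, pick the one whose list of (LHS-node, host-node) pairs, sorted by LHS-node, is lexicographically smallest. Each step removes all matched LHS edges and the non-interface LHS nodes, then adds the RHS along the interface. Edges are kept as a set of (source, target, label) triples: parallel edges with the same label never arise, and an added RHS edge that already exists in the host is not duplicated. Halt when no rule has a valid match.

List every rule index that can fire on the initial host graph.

R0: no valid match — LHS pattern not found
R1: 1 valid match — {0↦0, 1↦3}
R2: 3 valid matches — {0↦6, 1↦2}, {0↦7, 1↦5}, {0↦8, 1↦4}

Answer: [R1,R2]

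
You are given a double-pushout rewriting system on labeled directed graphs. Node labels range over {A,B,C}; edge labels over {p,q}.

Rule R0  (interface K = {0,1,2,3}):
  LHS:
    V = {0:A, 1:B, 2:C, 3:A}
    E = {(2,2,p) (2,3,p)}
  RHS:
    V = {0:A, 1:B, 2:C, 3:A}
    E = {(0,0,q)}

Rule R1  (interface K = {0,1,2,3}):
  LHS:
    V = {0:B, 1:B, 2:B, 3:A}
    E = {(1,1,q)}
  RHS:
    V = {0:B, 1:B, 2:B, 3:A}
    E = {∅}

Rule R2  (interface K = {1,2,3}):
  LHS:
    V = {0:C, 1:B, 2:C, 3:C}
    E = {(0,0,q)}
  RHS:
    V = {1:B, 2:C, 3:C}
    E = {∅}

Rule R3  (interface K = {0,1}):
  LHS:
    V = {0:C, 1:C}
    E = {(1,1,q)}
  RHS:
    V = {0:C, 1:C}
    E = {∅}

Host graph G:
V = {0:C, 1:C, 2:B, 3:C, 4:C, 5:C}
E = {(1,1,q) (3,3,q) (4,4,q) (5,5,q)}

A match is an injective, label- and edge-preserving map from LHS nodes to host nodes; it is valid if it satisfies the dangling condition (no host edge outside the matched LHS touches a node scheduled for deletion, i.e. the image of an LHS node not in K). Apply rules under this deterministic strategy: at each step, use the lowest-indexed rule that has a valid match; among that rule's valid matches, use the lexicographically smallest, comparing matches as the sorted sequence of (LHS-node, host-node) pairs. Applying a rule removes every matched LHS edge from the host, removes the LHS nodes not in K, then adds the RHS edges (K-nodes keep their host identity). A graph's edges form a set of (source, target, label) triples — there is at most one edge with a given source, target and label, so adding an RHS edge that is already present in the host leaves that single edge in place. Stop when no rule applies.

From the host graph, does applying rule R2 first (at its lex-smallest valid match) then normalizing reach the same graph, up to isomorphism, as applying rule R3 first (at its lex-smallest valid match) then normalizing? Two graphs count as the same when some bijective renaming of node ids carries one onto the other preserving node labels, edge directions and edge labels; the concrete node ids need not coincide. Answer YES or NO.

branch R2-first: apply at {0↦1, 1↦2, 2↦0, 3↦3} → |E|=3, then 3 more step(s) → NF |V|=3 |E|=0 V={0:C, 2:B, 5:C} E=∅
branch R3-first: apply at {0↦0, 1↦1} → |E|=3, then 3 more step(s) → NF |V|=3 |E|=0 V={0:C, 1:C, 2:B} E=∅
graphs isomorphic (equal up to label-preserving node renaming)

Answer: YES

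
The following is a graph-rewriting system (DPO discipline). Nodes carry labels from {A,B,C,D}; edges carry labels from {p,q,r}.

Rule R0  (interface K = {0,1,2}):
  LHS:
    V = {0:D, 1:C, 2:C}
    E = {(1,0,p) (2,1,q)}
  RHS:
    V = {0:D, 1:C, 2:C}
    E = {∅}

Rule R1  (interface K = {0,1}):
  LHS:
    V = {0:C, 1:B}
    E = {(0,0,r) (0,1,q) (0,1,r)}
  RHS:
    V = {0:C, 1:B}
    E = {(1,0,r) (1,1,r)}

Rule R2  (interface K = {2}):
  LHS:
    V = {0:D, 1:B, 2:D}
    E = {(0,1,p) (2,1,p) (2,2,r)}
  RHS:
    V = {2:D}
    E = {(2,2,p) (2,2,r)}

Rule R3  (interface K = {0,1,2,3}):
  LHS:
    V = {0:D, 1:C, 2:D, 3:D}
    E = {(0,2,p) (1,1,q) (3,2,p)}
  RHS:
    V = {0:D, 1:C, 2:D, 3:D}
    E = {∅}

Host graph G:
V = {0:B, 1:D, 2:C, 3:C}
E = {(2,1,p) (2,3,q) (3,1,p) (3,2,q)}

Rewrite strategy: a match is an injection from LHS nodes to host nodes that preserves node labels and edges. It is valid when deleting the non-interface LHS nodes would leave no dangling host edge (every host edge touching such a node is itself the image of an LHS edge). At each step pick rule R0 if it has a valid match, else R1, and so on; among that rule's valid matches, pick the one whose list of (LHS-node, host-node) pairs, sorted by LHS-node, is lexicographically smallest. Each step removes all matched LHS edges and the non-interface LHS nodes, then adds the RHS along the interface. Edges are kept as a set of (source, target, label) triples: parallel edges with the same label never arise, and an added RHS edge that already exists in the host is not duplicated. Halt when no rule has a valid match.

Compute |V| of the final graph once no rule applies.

Answer: 4

Derivation:
[0] host  ⇒  4 nodes, 4 edges  {2-p->1 2-q->3 3-p->1 3-q->2}
[1] R0 @ {0↦1, 1↦2, 2↦3}  ⇒  4 nodes, 2 edges  {2-q->3 3-p->1}
[2] R0 @ {0↦1, 1↦3, 2↦2}  ⇒  4 nodes, 0 edges  {∅}
final graph: no rule applies after step 2
NF nodes: {0:B, 1:D, 2:C, 3:C}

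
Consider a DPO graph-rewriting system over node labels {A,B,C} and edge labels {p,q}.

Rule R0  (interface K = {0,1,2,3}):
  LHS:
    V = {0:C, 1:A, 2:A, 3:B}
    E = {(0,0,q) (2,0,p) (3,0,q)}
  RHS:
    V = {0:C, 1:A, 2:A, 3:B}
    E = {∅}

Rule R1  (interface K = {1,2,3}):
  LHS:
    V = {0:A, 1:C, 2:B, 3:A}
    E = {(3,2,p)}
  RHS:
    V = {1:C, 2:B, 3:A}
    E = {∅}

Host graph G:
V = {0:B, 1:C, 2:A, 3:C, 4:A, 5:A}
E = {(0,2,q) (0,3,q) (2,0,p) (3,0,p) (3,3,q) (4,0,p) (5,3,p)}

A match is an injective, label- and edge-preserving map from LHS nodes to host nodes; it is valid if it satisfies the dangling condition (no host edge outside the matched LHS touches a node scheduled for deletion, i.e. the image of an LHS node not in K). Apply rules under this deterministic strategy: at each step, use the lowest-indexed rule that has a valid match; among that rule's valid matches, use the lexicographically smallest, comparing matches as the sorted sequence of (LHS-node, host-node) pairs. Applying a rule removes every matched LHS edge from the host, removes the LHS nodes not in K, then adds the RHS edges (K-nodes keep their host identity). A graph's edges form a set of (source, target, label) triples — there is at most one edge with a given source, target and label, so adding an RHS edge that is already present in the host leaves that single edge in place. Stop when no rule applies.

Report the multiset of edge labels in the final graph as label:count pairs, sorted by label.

Answer: p:2 q:1

Rewrite trace:
[0] host  ⇒  6 nodes, 7 edges  {0-q->2 0-q->3 2-p->0 3-p->0 3-q->3 4-p->0 5-p->3}
[1] R0 @ {0↦3, 1↦2, 2↦5, 3↦0}  ⇒  6 nodes, 4 edges  {0-q->2 2-p->0 3-p->0 4-p->0}
[2] R1 @ {0↦5, 1↦1, 2↦0, 3↦2}  ⇒  5 nodes, 3 edges  {0-q->2 3-p->0 4-p->0}
halt: no rule applies after step 2
NF edges: [(0, 2, 'q'), (3, 0, 'p'), (4, 0, 'p')]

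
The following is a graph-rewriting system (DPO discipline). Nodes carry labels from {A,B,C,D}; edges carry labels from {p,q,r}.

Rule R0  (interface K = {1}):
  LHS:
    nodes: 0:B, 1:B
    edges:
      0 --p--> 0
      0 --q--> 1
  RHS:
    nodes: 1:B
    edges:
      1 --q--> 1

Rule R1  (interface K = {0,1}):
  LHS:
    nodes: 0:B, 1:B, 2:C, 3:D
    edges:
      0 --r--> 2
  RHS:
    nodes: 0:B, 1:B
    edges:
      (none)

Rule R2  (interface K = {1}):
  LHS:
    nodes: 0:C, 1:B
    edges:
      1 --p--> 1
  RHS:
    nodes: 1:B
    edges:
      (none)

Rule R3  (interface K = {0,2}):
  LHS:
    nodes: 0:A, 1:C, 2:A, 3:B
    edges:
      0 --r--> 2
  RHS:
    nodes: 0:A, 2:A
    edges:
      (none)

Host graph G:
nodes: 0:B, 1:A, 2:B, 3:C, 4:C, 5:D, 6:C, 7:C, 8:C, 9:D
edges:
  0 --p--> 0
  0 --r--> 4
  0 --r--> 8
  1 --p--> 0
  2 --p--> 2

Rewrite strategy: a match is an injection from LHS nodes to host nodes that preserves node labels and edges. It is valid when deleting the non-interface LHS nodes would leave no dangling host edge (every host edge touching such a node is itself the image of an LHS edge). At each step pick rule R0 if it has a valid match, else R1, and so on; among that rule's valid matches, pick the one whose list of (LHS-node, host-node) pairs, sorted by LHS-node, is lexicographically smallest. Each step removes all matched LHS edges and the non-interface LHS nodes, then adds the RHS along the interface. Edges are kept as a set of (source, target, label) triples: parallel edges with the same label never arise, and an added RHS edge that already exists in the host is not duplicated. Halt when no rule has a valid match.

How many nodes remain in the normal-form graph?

initial: |V|=10 |E|=5  E = 0-p->0 0-r->4 0-r->8 1-p->0 2-p->2
step 1: apply R1 at {0↦0, 1↦2, 2↦4, 3↦5}  → |V|=8 |E|=4  E = 0-p->0 0-r->8 1-p->0 2-p->2
step 2: apply R1 at {0↦0, 1↦2, 2↦8, 3↦9}  → |V|=6 |E|=3  E = 0-p->0 1-p->0 2-p->2
step 3: apply R2 at {0↦3, 1↦0}  → |V|=5 |E|=2  E = 1-p->0 2-p->2
step 4: apply R2 at {0↦6, 1↦2}  → |V|=4 |E|=1  E = 1-p->0
halt: no rule applies after step 4
NF nodes: {0:B, 1:A, 2:B, 7:C}

Answer: 4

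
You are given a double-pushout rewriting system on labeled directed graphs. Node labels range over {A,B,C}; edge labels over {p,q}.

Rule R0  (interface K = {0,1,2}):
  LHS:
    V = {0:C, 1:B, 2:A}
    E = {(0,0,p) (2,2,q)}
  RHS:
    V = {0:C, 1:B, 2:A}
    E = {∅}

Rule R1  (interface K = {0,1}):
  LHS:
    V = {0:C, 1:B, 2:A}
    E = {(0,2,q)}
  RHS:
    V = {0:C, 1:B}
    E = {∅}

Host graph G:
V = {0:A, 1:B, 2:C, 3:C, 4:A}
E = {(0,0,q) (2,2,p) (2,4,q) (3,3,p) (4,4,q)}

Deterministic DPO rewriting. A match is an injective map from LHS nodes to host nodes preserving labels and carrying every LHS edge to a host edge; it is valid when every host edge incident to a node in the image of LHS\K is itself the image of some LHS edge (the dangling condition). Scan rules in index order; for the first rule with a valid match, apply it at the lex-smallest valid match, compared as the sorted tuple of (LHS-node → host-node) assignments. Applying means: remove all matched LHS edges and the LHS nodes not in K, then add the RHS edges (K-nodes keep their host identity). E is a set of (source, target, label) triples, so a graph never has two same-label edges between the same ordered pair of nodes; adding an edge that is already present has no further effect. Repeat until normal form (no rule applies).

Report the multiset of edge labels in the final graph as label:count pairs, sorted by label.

[0] host  ⇒  5 nodes, 5 edges  {0-q->0 2-p->2 2-q->4 3-p->3 4-q->4}
[1] R0 @ {0↦2, 1↦1, 2↦0}  ⇒  5 nodes, 3 edges  {2-q->4 3-p->3 4-q->4}
[2] R0 @ {0↦3, 1↦1, 2↦4}  ⇒  5 nodes, 1 edges  {2-q->4}
[3] R1 @ {0↦2, 1↦1, 2↦4}  ⇒  4 nodes, 0 edges  {∅}
final graph: no rule applies after step 3
NF edges: []

Answer: (no edges)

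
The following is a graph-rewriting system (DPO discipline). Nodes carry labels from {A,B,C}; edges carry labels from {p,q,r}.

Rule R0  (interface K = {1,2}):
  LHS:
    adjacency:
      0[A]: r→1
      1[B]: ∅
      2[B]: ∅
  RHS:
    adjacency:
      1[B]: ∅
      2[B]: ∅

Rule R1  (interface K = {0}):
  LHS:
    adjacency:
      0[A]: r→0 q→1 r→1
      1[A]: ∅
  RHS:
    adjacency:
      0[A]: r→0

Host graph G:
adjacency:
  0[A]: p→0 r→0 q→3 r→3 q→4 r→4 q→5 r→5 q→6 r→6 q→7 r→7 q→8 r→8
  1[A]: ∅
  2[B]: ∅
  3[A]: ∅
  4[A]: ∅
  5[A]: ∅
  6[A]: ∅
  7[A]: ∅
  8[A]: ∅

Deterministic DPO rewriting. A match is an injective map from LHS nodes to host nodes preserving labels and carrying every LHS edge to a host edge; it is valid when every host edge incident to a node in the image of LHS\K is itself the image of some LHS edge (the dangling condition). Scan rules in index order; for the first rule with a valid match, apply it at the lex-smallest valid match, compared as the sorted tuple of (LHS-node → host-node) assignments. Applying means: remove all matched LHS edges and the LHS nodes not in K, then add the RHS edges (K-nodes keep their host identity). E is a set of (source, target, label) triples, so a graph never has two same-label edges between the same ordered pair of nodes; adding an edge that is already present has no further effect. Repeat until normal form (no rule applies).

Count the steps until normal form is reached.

Answer: 6

Steps:
start.  V:9 E:14  edges: 0-p->0 0-r->0 0-q->3 0-r->3 0-q->4 0-r->4 0-q->5 0-r->5 0-q->6 0-r->6 0-q->7 0-r->7 0-q->8 0-r->8
1. fire R1 via {0↦0, 1↦3}  →  V:8 E:12  edges: 0-p->0 0-r->0 0-q->4 0-r->4 0-q->5 0-r->5 0-q->6 0-r->6 0-q->7 0-r->7 0-q->8 0-r->8
2. fire R1 via {0↦0, 1↦4}  →  V:7 E:10  edges: 0-p->0 0-r->0 0-q->5 0-r->5 0-q->6 0-r->6 0-q->7 0-r->7 0-q->8 0-r->8
3. fire R1 via {0↦0, 1↦5}  →  V:6 E:8  edges: 0-p->0 0-r->0 0-q->6 0-r->6 0-q->7 0-r->7 0-q->8 0-r->8
4. fire R1 via {0↦0, 1↦6}  →  V:5 E:6  edges: 0-p->0 0-r->0 0-q->7 0-r->7 0-q->8 0-r->8
5. fire R1 via {0↦0, 1↦7}  →  V:4 E:4  edges: 0-p->0 0-r->0 0-q->8 0-r->8
6. fire R1 via {0↦0, 1↦8}  →  V:3 E:2  edges: 0-p->0 0-r->0
final graph: no rule applies after step 6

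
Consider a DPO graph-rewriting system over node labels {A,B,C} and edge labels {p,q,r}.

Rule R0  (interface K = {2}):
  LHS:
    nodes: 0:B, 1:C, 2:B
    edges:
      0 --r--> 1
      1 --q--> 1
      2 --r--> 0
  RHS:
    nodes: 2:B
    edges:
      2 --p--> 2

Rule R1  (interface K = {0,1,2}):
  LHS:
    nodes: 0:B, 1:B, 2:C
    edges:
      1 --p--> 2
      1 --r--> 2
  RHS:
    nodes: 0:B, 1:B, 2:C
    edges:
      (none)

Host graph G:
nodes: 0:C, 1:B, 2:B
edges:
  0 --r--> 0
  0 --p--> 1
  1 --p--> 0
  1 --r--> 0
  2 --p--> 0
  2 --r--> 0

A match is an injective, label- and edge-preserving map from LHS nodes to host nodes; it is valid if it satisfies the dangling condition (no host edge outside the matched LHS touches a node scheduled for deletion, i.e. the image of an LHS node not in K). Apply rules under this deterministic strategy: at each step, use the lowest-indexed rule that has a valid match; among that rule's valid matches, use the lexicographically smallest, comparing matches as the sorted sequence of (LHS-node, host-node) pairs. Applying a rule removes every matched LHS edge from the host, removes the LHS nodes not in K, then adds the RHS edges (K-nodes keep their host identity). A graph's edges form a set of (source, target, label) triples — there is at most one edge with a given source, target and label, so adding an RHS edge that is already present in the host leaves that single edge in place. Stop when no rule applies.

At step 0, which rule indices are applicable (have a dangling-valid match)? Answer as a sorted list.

Answer: [R1]

Rewrite trace:
R0: no valid match — LHS pattern not found
R1: 2 valid matches — {0↦1, 1↦2, 2↦0}, {0↦2, 1↦1, 2↦0}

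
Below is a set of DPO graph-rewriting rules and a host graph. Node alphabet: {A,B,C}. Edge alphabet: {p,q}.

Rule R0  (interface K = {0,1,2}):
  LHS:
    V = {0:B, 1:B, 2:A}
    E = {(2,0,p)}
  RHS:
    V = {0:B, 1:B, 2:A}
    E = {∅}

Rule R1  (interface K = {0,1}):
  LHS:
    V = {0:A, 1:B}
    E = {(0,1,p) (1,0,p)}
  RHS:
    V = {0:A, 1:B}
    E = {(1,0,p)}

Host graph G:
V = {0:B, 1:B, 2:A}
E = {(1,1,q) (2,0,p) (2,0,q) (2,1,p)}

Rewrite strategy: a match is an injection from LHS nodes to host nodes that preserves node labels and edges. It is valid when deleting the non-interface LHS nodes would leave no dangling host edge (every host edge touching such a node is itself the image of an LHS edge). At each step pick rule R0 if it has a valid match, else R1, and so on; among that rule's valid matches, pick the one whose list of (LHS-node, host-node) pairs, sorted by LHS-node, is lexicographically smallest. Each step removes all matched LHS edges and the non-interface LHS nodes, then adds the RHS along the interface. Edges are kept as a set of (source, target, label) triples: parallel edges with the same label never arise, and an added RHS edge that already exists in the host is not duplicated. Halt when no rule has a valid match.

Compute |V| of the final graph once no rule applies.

Answer: 3

Derivation:
start.  V:3 E:4  edges: 1-q->1 2-p->0 2-q->0 2-p->1
1. fire R0 via {0↦0, 1↦1, 2↦2}  →  V:3 E:3  edges: 1-q->1 2-q->0 2-p->1
2. fire R0 via {0↦1, 1↦0, 2↦2}  →  V:3 E:2  edges: 1-q->1 2-q->0
final graph: no rule applies after step 2
NF nodes: {0:B, 1:B, 2:A}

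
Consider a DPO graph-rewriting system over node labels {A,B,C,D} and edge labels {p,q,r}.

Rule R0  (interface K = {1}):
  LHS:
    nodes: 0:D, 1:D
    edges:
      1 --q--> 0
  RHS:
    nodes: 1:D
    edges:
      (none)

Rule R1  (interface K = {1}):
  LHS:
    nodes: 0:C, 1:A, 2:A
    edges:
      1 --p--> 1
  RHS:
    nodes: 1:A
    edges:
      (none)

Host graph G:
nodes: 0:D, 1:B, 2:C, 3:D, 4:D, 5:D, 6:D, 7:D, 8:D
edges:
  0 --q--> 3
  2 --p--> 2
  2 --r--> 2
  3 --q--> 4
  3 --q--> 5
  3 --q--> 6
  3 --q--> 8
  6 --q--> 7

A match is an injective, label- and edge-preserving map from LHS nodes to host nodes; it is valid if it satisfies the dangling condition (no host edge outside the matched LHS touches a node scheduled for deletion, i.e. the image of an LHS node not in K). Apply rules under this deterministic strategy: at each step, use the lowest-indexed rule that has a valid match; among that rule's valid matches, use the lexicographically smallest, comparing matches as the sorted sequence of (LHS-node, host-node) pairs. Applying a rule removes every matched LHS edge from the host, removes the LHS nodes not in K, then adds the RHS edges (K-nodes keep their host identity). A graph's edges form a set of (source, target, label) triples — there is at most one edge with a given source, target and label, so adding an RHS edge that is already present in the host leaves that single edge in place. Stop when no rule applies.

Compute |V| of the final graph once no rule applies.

start.  V:9 E:8  edges: 0-q->3 2-p->2 2-r->2 3-q->4 3-q->5 3-q->6 3-q->8 6-q->7
1. fire R0 via {0↦4, 1↦3}  →  V:8 E:7  edges: 0-q->3 2-p->2 2-r->2 3-q->5 3-q->6 3-q->8 6-q->7
2. fire R0 via {0↦5, 1↦3}  →  V:7 E:6  edges: 0-q->3 2-p->2 2-r->2 3-q->6 3-q->8 6-q->7
3. fire R0 via {0↦7, 1↦6}  →  V:6 E:5  edges: 0-q->3 2-p->2 2-r->2 3-q->6 3-q->8
4. fire R0 via {0↦6, 1↦3}  →  V:5 E:4  edges: 0-q->3 2-p->2 2-r->2 3-q->8
5. fire R0 via {0↦8, 1↦3}  →  V:4 E:3  edges: 0-q->3 2-p->2 2-r->2
6. fire R0 via {0↦3, 1↦0}  →  V:3 E:2  edges: 2-p->2 2-r->2
normal form: no rule applies after step 6
NF nodes: {0:D, 1:B, 2:C}

Answer: 3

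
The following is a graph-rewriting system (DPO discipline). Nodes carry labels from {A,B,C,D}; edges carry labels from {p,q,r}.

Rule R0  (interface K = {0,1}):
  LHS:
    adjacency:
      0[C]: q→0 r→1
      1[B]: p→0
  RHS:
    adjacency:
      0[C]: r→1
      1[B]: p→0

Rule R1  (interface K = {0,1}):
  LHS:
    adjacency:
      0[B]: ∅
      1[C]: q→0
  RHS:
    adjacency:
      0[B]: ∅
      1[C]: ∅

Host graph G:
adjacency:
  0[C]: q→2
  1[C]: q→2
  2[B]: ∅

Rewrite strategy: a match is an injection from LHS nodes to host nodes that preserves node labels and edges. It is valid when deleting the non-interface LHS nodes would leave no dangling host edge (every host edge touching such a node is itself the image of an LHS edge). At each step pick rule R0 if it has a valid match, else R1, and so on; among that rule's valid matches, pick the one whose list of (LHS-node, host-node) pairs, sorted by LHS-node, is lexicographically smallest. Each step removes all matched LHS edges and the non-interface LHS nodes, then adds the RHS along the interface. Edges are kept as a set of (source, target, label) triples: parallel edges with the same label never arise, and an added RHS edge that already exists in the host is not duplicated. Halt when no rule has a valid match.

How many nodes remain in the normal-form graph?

start.  V:3 E:2  edges: 0-q->2 1-q->2
1. fire R1 via {0↦2, 1↦0}  →  V:3 E:1  edges: 1-q->2
2. fire R1 via {0↦2, 1↦1}  →  V:3 E:0  edges: ∅
normal form: no rule applies after step 2
NF nodes: {0:C, 1:C, 2:B}

Answer: 3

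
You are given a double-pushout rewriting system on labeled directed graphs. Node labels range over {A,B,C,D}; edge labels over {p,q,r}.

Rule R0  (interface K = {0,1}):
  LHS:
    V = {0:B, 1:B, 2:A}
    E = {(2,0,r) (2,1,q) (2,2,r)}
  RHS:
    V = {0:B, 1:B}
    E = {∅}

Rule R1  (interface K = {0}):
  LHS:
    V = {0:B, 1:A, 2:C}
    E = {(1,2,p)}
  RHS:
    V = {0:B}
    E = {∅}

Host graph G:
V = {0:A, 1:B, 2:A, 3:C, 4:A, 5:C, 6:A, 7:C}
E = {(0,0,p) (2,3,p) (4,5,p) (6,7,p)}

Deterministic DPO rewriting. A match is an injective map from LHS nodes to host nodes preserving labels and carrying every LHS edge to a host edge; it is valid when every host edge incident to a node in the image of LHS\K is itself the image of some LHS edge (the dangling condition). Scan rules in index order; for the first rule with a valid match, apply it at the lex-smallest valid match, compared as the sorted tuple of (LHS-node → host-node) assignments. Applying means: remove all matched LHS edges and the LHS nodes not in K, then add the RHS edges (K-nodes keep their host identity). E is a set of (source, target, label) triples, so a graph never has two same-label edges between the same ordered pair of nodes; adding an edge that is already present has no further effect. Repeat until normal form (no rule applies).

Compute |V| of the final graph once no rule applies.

Answer: 2

Steps:
initial: |V|=8 |E|=4  E = 0-p->0 2-p->3 4-p->5 6-p->7
step 1: apply R1 at {0↦1, 1↦2, 2↦3}  → |V|=6 |E|=3  E = 0-p->0 4-p->5 6-p->7
step 2: apply R1 at {0↦1, 1↦4, 2↦5}  → |V|=4 |E|=2  E = 0-p->0 6-p->7
step 3: apply R1 at {0↦1, 1↦6, 2↦7}  → |V|=2 |E|=1  E = 0-p->0
halt: no rule applies after step 3
NF nodes: {0:A, 1:B}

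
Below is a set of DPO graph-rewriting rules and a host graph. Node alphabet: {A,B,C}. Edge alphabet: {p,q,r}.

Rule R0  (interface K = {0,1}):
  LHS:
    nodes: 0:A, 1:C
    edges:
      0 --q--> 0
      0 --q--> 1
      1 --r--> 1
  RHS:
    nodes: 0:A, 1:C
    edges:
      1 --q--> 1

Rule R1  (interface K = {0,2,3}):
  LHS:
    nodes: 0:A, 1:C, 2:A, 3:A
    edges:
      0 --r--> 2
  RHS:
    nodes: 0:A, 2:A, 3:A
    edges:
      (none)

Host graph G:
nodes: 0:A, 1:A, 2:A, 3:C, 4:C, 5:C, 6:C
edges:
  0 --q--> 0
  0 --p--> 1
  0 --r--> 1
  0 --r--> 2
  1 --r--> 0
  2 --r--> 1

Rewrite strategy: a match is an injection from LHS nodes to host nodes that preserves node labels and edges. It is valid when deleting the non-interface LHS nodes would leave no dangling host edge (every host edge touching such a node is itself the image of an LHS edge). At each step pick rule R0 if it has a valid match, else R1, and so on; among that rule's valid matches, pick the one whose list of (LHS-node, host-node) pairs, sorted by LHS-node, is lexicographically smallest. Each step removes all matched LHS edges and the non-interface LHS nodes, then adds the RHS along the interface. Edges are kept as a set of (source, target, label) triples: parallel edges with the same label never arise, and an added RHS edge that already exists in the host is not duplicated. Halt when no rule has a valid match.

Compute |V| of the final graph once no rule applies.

initial: |V|=7 |E|=6  E = 0-q->0 0-p->1 0-r->1 0-r->2 1-r->0 2-r->1
step 1: apply R1 at {0↦0, 1↦3, 2↦1, 3↦2}  → |V|=6 |E|=5  E = 0-q->0 0-p->1 0-r->2 1-r->0 2-r->1
step 2: apply R1 at {0↦0, 1↦4, 2↦2, 3↦1}  → |V|=5 |E|=4  E = 0-q->0 0-p->1 1-r->0 2-r->1
step 3: apply R1 at {0↦1, 1↦5, 2↦0, 3↦2}  → |V|=4 |E|=3  E = 0-q->0 0-p->1 2-r->1
step 4: apply R1 at {0↦2, 1↦6, 2↦1, 3↦0}  → |V|=3 |E|=2  E = 0-q->0 0-p->1
normal form: no rule applies after step 4
NF nodes: {0:A, 1:A, 2:A}

Answer: 3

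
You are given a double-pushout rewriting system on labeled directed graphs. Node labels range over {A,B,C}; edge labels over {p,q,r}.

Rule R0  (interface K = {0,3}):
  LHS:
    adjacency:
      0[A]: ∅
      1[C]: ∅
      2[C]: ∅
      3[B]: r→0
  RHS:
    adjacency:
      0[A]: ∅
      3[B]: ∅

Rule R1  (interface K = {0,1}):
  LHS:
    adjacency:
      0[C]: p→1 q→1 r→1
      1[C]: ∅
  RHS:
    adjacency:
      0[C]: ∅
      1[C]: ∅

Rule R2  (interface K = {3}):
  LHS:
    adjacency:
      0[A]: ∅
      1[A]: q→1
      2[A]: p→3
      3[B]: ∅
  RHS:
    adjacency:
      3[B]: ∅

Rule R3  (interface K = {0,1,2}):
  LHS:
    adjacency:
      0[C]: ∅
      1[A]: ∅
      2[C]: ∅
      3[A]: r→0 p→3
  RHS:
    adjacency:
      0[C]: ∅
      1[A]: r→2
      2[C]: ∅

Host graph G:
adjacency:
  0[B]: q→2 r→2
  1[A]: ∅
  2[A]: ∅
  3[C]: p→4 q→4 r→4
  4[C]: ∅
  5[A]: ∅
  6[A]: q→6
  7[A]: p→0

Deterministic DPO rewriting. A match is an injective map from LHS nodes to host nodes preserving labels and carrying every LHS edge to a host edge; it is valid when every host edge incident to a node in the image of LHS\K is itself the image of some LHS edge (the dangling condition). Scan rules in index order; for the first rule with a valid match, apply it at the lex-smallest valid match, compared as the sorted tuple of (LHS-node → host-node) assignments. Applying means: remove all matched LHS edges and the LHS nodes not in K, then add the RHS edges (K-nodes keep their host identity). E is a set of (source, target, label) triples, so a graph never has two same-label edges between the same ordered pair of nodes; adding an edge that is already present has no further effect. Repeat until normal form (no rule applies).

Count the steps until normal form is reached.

[0] host  ⇒  8 nodes, 7 edges  {0-q->2 0-r->2 3-p->4 3-q->4 3-r->4 6-q->6 7-p->0}
[1] R1 @ {0↦3, 1↦4}  ⇒  8 nodes, 4 edges  {0-q->2 0-r->2 6-q->6 7-p->0}
[2] R0 @ {0↦2, 1↦3, 2↦4, 3↦0}  ⇒  6 nodes, 3 edges  {0-q->2 6-q->6 7-p->0}
[3] R2 @ {0↦1, 1↦6, 2↦7, 3↦0}  ⇒  3 nodes, 1 edges  {0-q->2}
normal form: no rule applies after step 3

Answer: 3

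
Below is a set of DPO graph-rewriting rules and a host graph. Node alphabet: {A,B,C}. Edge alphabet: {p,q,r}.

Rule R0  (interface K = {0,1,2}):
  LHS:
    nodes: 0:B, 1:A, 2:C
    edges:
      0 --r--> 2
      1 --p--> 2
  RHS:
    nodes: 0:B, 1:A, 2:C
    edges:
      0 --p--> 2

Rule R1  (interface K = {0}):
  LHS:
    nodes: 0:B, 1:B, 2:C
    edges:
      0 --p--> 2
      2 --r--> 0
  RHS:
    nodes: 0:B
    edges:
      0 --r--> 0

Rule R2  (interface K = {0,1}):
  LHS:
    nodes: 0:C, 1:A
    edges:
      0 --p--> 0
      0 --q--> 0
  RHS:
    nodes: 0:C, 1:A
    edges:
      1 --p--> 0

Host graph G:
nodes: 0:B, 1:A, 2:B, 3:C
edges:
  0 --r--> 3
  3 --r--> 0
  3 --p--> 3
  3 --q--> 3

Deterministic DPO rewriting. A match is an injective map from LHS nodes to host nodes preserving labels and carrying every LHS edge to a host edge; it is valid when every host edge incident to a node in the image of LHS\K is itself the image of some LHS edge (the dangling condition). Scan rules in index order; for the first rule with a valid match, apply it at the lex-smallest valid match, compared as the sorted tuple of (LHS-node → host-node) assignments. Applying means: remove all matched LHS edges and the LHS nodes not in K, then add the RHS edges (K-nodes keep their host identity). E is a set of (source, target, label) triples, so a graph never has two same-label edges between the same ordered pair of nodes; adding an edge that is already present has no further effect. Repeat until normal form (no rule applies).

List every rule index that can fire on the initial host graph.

R0: no valid match — LHS pattern not found
R1: no valid match — LHS pattern not found
R2: 1 valid match — {0↦3, 1↦1}

Answer: [R2]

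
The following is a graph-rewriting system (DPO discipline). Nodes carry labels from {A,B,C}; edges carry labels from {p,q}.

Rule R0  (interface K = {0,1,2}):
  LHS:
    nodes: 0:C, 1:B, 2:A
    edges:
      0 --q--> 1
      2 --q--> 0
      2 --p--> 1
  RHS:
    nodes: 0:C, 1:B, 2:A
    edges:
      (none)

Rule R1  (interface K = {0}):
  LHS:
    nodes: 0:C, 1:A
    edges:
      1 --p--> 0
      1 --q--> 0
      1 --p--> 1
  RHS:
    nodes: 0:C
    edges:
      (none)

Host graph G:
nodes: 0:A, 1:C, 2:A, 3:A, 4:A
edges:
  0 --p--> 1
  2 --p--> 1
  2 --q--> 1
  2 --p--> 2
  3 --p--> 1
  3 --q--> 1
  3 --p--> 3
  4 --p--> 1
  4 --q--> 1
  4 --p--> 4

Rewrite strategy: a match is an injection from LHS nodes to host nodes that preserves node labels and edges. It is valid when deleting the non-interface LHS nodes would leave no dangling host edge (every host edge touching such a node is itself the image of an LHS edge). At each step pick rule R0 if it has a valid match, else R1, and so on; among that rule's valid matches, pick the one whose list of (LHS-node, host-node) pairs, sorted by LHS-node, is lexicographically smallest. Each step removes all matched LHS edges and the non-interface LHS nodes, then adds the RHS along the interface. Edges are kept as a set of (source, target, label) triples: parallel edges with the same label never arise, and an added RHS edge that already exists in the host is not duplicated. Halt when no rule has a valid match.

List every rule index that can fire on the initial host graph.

R0: no valid match — LHS pattern not found
R1: 3 valid matches — {0↦1, 1↦2}, {0↦1, 1↦3}, {0↦1, 1↦4}

Answer: [R1]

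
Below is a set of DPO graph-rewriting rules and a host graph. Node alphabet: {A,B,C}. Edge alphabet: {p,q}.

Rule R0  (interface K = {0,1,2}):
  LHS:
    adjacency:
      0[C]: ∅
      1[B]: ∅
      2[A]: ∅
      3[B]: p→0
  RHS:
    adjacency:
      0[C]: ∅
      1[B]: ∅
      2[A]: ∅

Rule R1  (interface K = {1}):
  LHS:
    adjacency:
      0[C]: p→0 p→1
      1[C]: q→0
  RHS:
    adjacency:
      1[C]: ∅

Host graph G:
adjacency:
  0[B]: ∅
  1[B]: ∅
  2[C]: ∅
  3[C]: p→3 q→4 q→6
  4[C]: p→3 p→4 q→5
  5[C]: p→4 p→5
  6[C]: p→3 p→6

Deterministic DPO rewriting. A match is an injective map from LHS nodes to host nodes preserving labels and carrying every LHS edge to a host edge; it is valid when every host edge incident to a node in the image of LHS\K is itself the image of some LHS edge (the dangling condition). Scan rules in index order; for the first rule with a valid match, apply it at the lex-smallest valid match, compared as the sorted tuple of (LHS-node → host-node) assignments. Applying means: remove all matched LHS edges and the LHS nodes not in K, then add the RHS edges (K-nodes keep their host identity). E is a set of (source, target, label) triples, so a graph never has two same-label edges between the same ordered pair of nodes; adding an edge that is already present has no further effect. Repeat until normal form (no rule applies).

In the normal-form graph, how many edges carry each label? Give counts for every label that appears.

Answer: p:1

Rewrite trace:
initial: |V|=7 |E|=10  E = 3-p->3 3-q->4 3-q->6 4-p->3 4-p->4 4-q->5 5-p->4 5-p->5 6-p->3 6-p->6
step 1: apply R1 at {0↦5, 1↦4}  → |V|=6 |E|=7  E = 3-p->3 3-q->4 3-q->6 4-p->3 4-p->4 6-p->3 6-p->6
step 2: apply R1 at {0↦4, 1↦3}  → |V|=5 |E|=4  E = 3-p->3 3-q->6 6-p->3 6-p->6
step 3: apply R1 at {0↦6, 1↦3}  → |V|=4 |E|=1  E = 3-p->3
halt: no rule applies after step 3
NF edges: [(3, 3, 'p')]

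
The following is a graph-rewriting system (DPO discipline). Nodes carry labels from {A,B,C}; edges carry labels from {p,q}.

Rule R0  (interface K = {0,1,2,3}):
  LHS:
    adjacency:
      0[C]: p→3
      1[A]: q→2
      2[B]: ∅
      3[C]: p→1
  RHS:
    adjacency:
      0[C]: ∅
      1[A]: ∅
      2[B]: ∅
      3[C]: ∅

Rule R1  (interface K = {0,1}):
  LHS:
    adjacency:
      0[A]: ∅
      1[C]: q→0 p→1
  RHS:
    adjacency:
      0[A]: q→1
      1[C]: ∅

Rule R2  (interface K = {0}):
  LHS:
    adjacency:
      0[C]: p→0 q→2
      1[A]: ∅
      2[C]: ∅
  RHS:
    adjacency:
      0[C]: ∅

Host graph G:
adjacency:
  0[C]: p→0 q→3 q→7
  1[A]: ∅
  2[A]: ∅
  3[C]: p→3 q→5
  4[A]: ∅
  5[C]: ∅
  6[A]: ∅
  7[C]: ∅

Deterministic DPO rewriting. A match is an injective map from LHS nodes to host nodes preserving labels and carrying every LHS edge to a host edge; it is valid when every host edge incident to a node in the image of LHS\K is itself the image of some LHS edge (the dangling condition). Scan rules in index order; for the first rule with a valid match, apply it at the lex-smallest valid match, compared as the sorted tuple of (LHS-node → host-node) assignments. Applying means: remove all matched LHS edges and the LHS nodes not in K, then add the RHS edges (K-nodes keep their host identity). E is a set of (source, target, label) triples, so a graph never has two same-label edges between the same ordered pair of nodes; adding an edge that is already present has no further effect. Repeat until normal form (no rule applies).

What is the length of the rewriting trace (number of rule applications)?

Answer: 2

Derivation:
[0] host  ⇒  8 nodes, 5 edges  {0-p->0 0-q->3 0-q->7 3-p->3 3-q->5}
[1] R2 @ {0↦0, 1↦1, 2↦7}  ⇒  6 nodes, 3 edges  {0-q->3 3-p->3 3-q->5}
[2] R2 @ {0↦3, 1↦2, 2↦5}  ⇒  4 nodes, 1 edges  {0-q->3}
normal form: no rule applies after step 2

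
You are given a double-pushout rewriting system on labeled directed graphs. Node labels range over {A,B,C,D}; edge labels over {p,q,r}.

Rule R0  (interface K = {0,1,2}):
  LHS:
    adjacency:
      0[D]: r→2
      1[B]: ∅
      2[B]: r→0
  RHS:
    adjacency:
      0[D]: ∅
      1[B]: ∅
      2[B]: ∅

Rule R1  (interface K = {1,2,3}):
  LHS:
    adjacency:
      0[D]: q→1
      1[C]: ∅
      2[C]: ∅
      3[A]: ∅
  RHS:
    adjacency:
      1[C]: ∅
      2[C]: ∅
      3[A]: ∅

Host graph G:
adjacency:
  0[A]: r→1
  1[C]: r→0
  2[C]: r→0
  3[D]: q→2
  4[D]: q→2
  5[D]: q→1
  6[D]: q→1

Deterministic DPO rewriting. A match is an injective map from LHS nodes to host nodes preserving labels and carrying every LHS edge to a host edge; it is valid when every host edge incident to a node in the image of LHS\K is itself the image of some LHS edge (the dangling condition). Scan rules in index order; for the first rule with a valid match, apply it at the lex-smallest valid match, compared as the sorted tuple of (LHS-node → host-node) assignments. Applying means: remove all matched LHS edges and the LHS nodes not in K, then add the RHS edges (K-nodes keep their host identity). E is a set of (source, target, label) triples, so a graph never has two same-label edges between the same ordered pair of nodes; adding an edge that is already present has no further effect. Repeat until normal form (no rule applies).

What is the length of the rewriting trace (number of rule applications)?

initial: |V|=7 |E|=7  E = 0-r->1 1-r->0 2-r->0 3-q->2 4-q->2 5-q->1 6-q->1
step 1: apply R1 at {0↦3, 1↦2, 2↦1, 3↦0}  → |V|=6 |E|=6  E = 0-r->1 1-r->0 2-r->0 4-q->2 5-q->1 6-q->1
step 2: apply R1 at {0↦4, 1↦2, 2↦1, 3↦0}  → |V|=5 |E|=5  E = 0-r->1 1-r->0 2-r->0 5-q->1 6-q->1
step 3: apply R1 at {0↦5, 1↦1, 2↦2, 3↦0}  → |V|=4 |E|=4  E = 0-r->1 1-r->0 2-r->0 6-q->1
step 4: apply R1 at {0↦6, 1↦1, 2↦2, 3↦0}  → |V|=3 |E|=3  E = 0-r->1 1-r->0 2-r->0
halt: no rule applies after step 4

Answer: 4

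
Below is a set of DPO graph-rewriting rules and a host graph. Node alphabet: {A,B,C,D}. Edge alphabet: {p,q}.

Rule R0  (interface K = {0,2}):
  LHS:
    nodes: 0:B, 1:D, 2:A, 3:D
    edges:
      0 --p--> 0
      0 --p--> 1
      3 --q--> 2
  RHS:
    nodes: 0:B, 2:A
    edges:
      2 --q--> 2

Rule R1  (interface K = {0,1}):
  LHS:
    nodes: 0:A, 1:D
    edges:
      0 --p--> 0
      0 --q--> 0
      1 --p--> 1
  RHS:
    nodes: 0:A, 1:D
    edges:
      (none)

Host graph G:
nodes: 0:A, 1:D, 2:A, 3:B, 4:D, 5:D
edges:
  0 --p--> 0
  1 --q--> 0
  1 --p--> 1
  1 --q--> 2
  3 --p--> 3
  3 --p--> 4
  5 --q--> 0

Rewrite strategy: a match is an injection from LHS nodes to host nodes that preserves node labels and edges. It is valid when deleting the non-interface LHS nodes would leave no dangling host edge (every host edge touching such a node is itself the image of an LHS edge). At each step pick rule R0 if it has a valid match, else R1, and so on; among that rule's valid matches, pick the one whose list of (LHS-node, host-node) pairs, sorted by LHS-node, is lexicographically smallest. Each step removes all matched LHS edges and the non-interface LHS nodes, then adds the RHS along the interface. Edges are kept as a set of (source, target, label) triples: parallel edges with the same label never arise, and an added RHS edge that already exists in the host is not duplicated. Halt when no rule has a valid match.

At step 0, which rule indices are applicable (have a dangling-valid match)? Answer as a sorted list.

R0: 1 valid match — {0↦3, 1↦4, 2↦0, 3↦5}
R1: no valid match — LHS pattern not found

Answer: [R0]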